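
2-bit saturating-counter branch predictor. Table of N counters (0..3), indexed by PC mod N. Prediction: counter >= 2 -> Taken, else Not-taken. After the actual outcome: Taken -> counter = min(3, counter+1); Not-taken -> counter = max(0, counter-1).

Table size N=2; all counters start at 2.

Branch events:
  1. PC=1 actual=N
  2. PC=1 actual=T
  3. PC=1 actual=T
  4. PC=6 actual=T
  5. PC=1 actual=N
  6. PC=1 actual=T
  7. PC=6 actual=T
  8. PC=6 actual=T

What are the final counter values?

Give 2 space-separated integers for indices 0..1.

Ev 1: PC=1 idx=1 pred=T actual=N -> ctr[1]=1
Ev 2: PC=1 idx=1 pred=N actual=T -> ctr[1]=2
Ev 3: PC=1 idx=1 pred=T actual=T -> ctr[1]=3
Ev 4: PC=6 idx=0 pred=T actual=T -> ctr[0]=3
Ev 5: PC=1 idx=1 pred=T actual=N -> ctr[1]=2
Ev 6: PC=1 idx=1 pred=T actual=T -> ctr[1]=3
Ev 7: PC=6 idx=0 pred=T actual=T -> ctr[0]=3
Ev 8: PC=6 idx=0 pred=T actual=T -> ctr[0]=3

Answer: 3 3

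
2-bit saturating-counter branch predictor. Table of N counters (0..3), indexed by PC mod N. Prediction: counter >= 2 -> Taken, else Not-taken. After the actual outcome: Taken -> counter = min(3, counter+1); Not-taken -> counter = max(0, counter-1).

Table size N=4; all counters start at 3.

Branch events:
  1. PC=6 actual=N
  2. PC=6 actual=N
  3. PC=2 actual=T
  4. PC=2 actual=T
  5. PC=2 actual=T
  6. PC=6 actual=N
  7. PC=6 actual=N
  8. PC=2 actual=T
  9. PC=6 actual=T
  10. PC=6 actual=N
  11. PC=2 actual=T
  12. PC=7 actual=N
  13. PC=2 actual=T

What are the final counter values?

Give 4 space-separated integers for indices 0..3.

Ev 1: PC=6 idx=2 pred=T actual=N -> ctr[2]=2
Ev 2: PC=6 idx=2 pred=T actual=N -> ctr[2]=1
Ev 3: PC=2 idx=2 pred=N actual=T -> ctr[2]=2
Ev 4: PC=2 idx=2 pred=T actual=T -> ctr[2]=3
Ev 5: PC=2 idx=2 pred=T actual=T -> ctr[2]=3
Ev 6: PC=6 idx=2 pred=T actual=N -> ctr[2]=2
Ev 7: PC=6 idx=2 pred=T actual=N -> ctr[2]=1
Ev 8: PC=2 idx=2 pred=N actual=T -> ctr[2]=2
Ev 9: PC=6 idx=2 pred=T actual=T -> ctr[2]=3
Ev 10: PC=6 idx=2 pred=T actual=N -> ctr[2]=2
Ev 11: PC=2 idx=2 pred=T actual=T -> ctr[2]=3
Ev 12: PC=7 idx=3 pred=T actual=N -> ctr[3]=2
Ev 13: PC=2 idx=2 pred=T actual=T -> ctr[2]=3

Answer: 3 3 3 2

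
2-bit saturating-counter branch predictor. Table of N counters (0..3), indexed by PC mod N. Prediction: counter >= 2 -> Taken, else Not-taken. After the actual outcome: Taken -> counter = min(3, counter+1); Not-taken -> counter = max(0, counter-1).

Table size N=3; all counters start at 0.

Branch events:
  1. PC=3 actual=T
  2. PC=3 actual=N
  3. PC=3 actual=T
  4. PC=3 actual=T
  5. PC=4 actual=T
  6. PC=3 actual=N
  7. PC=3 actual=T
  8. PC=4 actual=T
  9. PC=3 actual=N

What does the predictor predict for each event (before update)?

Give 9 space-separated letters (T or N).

Ev 1: PC=3 idx=0 pred=N actual=T -> ctr[0]=1
Ev 2: PC=3 idx=0 pred=N actual=N -> ctr[0]=0
Ev 3: PC=3 idx=0 pred=N actual=T -> ctr[0]=1
Ev 4: PC=3 idx=0 pred=N actual=T -> ctr[0]=2
Ev 5: PC=4 idx=1 pred=N actual=T -> ctr[1]=1
Ev 6: PC=3 idx=0 pred=T actual=N -> ctr[0]=1
Ev 7: PC=3 idx=0 pred=N actual=T -> ctr[0]=2
Ev 8: PC=4 idx=1 pred=N actual=T -> ctr[1]=2
Ev 9: PC=3 idx=0 pred=T actual=N -> ctr[0]=1

Answer: N N N N N T N N T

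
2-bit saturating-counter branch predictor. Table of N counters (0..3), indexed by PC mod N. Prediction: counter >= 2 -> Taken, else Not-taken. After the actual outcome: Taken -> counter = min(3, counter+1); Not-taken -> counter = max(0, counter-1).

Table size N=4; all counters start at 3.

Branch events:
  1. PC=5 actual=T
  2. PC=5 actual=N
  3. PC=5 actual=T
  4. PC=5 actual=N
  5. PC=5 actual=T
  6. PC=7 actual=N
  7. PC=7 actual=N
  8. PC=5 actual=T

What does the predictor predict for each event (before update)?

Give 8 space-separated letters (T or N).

Answer: T T T T T T T T

Derivation:
Ev 1: PC=5 idx=1 pred=T actual=T -> ctr[1]=3
Ev 2: PC=5 idx=1 pred=T actual=N -> ctr[1]=2
Ev 3: PC=5 idx=1 pred=T actual=T -> ctr[1]=3
Ev 4: PC=5 idx=1 pred=T actual=N -> ctr[1]=2
Ev 5: PC=5 idx=1 pred=T actual=T -> ctr[1]=3
Ev 6: PC=7 idx=3 pred=T actual=N -> ctr[3]=2
Ev 7: PC=7 idx=3 pred=T actual=N -> ctr[3]=1
Ev 8: PC=5 idx=1 pred=T actual=T -> ctr[1]=3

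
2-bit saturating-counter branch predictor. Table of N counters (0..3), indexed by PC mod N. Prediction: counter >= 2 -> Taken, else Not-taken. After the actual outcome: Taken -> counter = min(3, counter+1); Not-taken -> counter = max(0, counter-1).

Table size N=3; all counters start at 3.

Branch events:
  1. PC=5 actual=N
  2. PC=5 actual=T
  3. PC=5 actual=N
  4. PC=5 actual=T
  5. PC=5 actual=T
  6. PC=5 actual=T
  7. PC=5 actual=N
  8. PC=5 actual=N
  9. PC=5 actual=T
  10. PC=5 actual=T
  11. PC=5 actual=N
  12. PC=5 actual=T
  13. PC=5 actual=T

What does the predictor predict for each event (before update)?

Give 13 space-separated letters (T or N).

Answer: T T T T T T T T N T T T T

Derivation:
Ev 1: PC=5 idx=2 pred=T actual=N -> ctr[2]=2
Ev 2: PC=5 idx=2 pred=T actual=T -> ctr[2]=3
Ev 3: PC=5 idx=2 pred=T actual=N -> ctr[2]=2
Ev 4: PC=5 idx=2 pred=T actual=T -> ctr[2]=3
Ev 5: PC=5 idx=2 pred=T actual=T -> ctr[2]=3
Ev 6: PC=5 idx=2 pred=T actual=T -> ctr[2]=3
Ev 7: PC=5 idx=2 pred=T actual=N -> ctr[2]=2
Ev 8: PC=5 idx=2 pred=T actual=N -> ctr[2]=1
Ev 9: PC=5 idx=2 pred=N actual=T -> ctr[2]=2
Ev 10: PC=5 idx=2 pred=T actual=T -> ctr[2]=3
Ev 11: PC=5 idx=2 pred=T actual=N -> ctr[2]=2
Ev 12: PC=5 idx=2 pred=T actual=T -> ctr[2]=3
Ev 13: PC=5 idx=2 pred=T actual=T -> ctr[2]=3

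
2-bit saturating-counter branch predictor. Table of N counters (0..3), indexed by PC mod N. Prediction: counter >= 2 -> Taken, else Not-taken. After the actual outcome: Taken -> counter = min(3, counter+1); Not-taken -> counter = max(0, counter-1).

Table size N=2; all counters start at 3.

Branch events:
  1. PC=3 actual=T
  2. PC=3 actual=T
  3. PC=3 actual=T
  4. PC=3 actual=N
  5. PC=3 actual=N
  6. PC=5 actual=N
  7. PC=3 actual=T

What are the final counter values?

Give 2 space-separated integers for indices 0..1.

Answer: 3 1

Derivation:
Ev 1: PC=3 idx=1 pred=T actual=T -> ctr[1]=3
Ev 2: PC=3 idx=1 pred=T actual=T -> ctr[1]=3
Ev 3: PC=3 idx=1 pred=T actual=T -> ctr[1]=3
Ev 4: PC=3 idx=1 pred=T actual=N -> ctr[1]=2
Ev 5: PC=3 idx=1 pred=T actual=N -> ctr[1]=1
Ev 6: PC=5 idx=1 pred=N actual=N -> ctr[1]=0
Ev 7: PC=3 idx=1 pred=N actual=T -> ctr[1]=1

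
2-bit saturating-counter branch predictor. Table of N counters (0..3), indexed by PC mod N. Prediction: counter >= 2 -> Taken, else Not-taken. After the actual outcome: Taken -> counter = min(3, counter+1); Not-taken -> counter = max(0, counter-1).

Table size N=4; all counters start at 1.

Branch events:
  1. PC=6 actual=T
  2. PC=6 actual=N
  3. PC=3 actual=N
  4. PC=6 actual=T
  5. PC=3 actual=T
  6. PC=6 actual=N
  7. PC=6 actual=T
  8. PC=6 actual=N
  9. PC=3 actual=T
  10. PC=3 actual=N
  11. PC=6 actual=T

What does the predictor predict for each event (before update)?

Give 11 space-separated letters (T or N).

Ev 1: PC=6 idx=2 pred=N actual=T -> ctr[2]=2
Ev 2: PC=6 idx=2 pred=T actual=N -> ctr[2]=1
Ev 3: PC=3 idx=3 pred=N actual=N -> ctr[3]=0
Ev 4: PC=6 idx=2 pred=N actual=T -> ctr[2]=2
Ev 5: PC=3 idx=3 pred=N actual=T -> ctr[3]=1
Ev 6: PC=6 idx=2 pred=T actual=N -> ctr[2]=1
Ev 7: PC=6 idx=2 pred=N actual=T -> ctr[2]=2
Ev 8: PC=6 idx=2 pred=T actual=N -> ctr[2]=1
Ev 9: PC=3 idx=3 pred=N actual=T -> ctr[3]=2
Ev 10: PC=3 idx=3 pred=T actual=N -> ctr[3]=1
Ev 11: PC=6 idx=2 pred=N actual=T -> ctr[2]=2

Answer: N T N N N T N T N T N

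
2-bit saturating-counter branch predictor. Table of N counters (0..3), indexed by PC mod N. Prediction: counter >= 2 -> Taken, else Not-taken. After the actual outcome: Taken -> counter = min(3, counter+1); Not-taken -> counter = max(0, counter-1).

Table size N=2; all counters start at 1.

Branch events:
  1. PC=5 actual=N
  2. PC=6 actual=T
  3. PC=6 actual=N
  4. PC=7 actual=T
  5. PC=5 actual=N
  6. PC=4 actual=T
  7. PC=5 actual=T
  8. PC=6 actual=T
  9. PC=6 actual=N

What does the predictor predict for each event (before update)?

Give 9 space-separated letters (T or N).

Ev 1: PC=5 idx=1 pred=N actual=N -> ctr[1]=0
Ev 2: PC=6 idx=0 pred=N actual=T -> ctr[0]=2
Ev 3: PC=6 idx=0 pred=T actual=N -> ctr[0]=1
Ev 4: PC=7 idx=1 pred=N actual=T -> ctr[1]=1
Ev 5: PC=5 idx=1 pred=N actual=N -> ctr[1]=0
Ev 6: PC=4 idx=0 pred=N actual=T -> ctr[0]=2
Ev 7: PC=5 idx=1 pred=N actual=T -> ctr[1]=1
Ev 8: PC=6 idx=0 pred=T actual=T -> ctr[0]=3
Ev 9: PC=6 idx=0 pred=T actual=N -> ctr[0]=2

Answer: N N T N N N N T T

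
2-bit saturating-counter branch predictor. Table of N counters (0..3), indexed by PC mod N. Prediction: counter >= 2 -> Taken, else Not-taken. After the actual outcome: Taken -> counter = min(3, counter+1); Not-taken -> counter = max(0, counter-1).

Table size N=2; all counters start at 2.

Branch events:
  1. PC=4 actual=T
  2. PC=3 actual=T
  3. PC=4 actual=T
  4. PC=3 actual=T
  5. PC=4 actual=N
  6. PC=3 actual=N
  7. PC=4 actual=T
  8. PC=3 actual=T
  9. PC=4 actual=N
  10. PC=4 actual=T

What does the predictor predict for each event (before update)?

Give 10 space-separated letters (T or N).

Answer: T T T T T T T T T T

Derivation:
Ev 1: PC=4 idx=0 pred=T actual=T -> ctr[0]=3
Ev 2: PC=3 idx=1 pred=T actual=T -> ctr[1]=3
Ev 3: PC=4 idx=0 pred=T actual=T -> ctr[0]=3
Ev 4: PC=3 idx=1 pred=T actual=T -> ctr[1]=3
Ev 5: PC=4 idx=0 pred=T actual=N -> ctr[0]=2
Ev 6: PC=3 idx=1 pred=T actual=N -> ctr[1]=2
Ev 7: PC=4 idx=0 pred=T actual=T -> ctr[0]=3
Ev 8: PC=3 idx=1 pred=T actual=T -> ctr[1]=3
Ev 9: PC=4 idx=0 pred=T actual=N -> ctr[0]=2
Ev 10: PC=4 idx=0 pred=T actual=T -> ctr[0]=3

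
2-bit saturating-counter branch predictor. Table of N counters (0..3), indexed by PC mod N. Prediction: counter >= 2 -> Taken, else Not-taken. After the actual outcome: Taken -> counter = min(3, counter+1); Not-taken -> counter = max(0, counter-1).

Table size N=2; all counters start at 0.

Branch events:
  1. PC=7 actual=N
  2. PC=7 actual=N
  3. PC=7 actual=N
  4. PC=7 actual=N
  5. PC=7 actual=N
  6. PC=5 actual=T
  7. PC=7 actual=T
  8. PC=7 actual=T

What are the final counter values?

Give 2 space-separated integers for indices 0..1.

Answer: 0 3

Derivation:
Ev 1: PC=7 idx=1 pred=N actual=N -> ctr[1]=0
Ev 2: PC=7 idx=1 pred=N actual=N -> ctr[1]=0
Ev 3: PC=7 idx=1 pred=N actual=N -> ctr[1]=0
Ev 4: PC=7 idx=1 pred=N actual=N -> ctr[1]=0
Ev 5: PC=7 idx=1 pred=N actual=N -> ctr[1]=0
Ev 6: PC=5 idx=1 pred=N actual=T -> ctr[1]=1
Ev 7: PC=7 idx=1 pred=N actual=T -> ctr[1]=2
Ev 8: PC=7 idx=1 pred=T actual=T -> ctr[1]=3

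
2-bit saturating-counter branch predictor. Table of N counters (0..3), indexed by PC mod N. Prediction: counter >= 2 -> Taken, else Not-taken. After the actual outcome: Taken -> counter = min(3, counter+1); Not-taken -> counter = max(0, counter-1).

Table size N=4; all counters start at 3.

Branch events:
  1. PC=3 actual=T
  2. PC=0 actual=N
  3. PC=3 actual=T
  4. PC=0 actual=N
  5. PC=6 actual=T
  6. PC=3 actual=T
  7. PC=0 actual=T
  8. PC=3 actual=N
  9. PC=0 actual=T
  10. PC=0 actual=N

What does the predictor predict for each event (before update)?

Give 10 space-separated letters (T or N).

Ev 1: PC=3 idx=3 pred=T actual=T -> ctr[3]=3
Ev 2: PC=0 idx=0 pred=T actual=N -> ctr[0]=2
Ev 3: PC=3 idx=3 pred=T actual=T -> ctr[3]=3
Ev 4: PC=0 idx=0 pred=T actual=N -> ctr[0]=1
Ev 5: PC=6 idx=2 pred=T actual=T -> ctr[2]=3
Ev 6: PC=3 idx=3 pred=T actual=T -> ctr[3]=3
Ev 7: PC=0 idx=0 pred=N actual=T -> ctr[0]=2
Ev 8: PC=3 idx=3 pred=T actual=N -> ctr[3]=2
Ev 9: PC=0 idx=0 pred=T actual=T -> ctr[0]=3
Ev 10: PC=0 idx=0 pred=T actual=N -> ctr[0]=2

Answer: T T T T T T N T T T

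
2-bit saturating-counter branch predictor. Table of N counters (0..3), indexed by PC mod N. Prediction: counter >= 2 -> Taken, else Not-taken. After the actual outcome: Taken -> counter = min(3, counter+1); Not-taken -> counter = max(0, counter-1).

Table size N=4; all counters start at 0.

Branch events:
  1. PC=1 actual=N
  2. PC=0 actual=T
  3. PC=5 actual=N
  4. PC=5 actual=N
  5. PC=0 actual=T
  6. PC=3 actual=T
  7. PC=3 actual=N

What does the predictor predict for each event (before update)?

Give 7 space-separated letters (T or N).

Answer: N N N N N N N

Derivation:
Ev 1: PC=1 idx=1 pred=N actual=N -> ctr[1]=0
Ev 2: PC=0 idx=0 pred=N actual=T -> ctr[0]=1
Ev 3: PC=5 idx=1 pred=N actual=N -> ctr[1]=0
Ev 4: PC=5 idx=1 pred=N actual=N -> ctr[1]=0
Ev 5: PC=0 idx=0 pred=N actual=T -> ctr[0]=2
Ev 6: PC=3 idx=3 pred=N actual=T -> ctr[3]=1
Ev 7: PC=3 idx=3 pred=N actual=N -> ctr[3]=0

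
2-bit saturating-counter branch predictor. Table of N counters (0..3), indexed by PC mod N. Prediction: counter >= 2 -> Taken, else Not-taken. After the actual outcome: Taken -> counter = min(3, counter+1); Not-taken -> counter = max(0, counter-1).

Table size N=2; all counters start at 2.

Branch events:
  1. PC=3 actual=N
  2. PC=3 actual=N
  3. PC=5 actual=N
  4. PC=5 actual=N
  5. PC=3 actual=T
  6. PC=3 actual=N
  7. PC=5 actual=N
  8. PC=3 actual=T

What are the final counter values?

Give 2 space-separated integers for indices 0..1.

Ev 1: PC=3 idx=1 pred=T actual=N -> ctr[1]=1
Ev 2: PC=3 idx=1 pred=N actual=N -> ctr[1]=0
Ev 3: PC=5 idx=1 pred=N actual=N -> ctr[1]=0
Ev 4: PC=5 idx=1 pred=N actual=N -> ctr[1]=0
Ev 5: PC=3 idx=1 pred=N actual=T -> ctr[1]=1
Ev 6: PC=3 idx=1 pred=N actual=N -> ctr[1]=0
Ev 7: PC=5 idx=1 pred=N actual=N -> ctr[1]=0
Ev 8: PC=3 idx=1 pred=N actual=T -> ctr[1]=1

Answer: 2 1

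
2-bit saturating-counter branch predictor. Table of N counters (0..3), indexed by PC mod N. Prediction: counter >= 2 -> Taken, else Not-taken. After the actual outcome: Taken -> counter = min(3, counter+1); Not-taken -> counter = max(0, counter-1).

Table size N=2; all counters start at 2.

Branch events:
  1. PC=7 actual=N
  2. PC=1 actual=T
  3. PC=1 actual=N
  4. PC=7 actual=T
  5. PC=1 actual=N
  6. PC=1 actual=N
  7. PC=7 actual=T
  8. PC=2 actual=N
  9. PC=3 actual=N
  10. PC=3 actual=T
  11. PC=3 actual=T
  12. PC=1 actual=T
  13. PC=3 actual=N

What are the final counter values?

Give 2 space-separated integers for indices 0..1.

Ev 1: PC=7 idx=1 pred=T actual=N -> ctr[1]=1
Ev 2: PC=1 idx=1 pred=N actual=T -> ctr[1]=2
Ev 3: PC=1 idx=1 pred=T actual=N -> ctr[1]=1
Ev 4: PC=7 idx=1 pred=N actual=T -> ctr[1]=2
Ev 5: PC=1 idx=1 pred=T actual=N -> ctr[1]=1
Ev 6: PC=1 idx=1 pred=N actual=N -> ctr[1]=0
Ev 7: PC=7 idx=1 pred=N actual=T -> ctr[1]=1
Ev 8: PC=2 idx=0 pred=T actual=N -> ctr[0]=1
Ev 9: PC=3 idx=1 pred=N actual=N -> ctr[1]=0
Ev 10: PC=3 idx=1 pred=N actual=T -> ctr[1]=1
Ev 11: PC=3 idx=1 pred=N actual=T -> ctr[1]=2
Ev 12: PC=1 idx=1 pred=T actual=T -> ctr[1]=3
Ev 13: PC=3 idx=1 pred=T actual=N -> ctr[1]=2

Answer: 1 2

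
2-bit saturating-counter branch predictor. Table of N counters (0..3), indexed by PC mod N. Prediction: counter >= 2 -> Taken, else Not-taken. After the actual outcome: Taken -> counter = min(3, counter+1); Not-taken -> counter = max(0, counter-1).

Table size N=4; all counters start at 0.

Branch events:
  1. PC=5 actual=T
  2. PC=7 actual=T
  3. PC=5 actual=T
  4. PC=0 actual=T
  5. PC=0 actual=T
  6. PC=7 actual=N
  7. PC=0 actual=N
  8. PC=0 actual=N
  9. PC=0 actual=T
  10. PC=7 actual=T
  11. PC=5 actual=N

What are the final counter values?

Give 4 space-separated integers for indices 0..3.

Answer: 1 1 0 1

Derivation:
Ev 1: PC=5 idx=1 pred=N actual=T -> ctr[1]=1
Ev 2: PC=7 idx=3 pred=N actual=T -> ctr[3]=1
Ev 3: PC=5 idx=1 pred=N actual=T -> ctr[1]=2
Ev 4: PC=0 idx=0 pred=N actual=T -> ctr[0]=1
Ev 5: PC=0 idx=0 pred=N actual=T -> ctr[0]=2
Ev 6: PC=7 idx=3 pred=N actual=N -> ctr[3]=0
Ev 7: PC=0 idx=0 pred=T actual=N -> ctr[0]=1
Ev 8: PC=0 idx=0 pred=N actual=N -> ctr[0]=0
Ev 9: PC=0 idx=0 pred=N actual=T -> ctr[0]=1
Ev 10: PC=7 idx=3 pred=N actual=T -> ctr[3]=1
Ev 11: PC=5 idx=1 pred=T actual=N -> ctr[1]=1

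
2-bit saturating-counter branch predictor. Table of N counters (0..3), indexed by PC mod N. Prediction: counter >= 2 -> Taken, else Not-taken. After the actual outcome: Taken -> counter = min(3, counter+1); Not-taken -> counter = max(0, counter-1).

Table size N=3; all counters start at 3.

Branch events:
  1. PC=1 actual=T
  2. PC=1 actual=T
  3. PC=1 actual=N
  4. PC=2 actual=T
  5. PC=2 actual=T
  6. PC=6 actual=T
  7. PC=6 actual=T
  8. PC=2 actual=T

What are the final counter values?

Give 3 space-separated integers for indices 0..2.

Ev 1: PC=1 idx=1 pred=T actual=T -> ctr[1]=3
Ev 2: PC=1 idx=1 pred=T actual=T -> ctr[1]=3
Ev 3: PC=1 idx=1 pred=T actual=N -> ctr[1]=2
Ev 4: PC=2 idx=2 pred=T actual=T -> ctr[2]=3
Ev 5: PC=2 idx=2 pred=T actual=T -> ctr[2]=3
Ev 6: PC=6 idx=0 pred=T actual=T -> ctr[0]=3
Ev 7: PC=6 idx=0 pred=T actual=T -> ctr[0]=3
Ev 8: PC=2 idx=2 pred=T actual=T -> ctr[2]=3

Answer: 3 2 3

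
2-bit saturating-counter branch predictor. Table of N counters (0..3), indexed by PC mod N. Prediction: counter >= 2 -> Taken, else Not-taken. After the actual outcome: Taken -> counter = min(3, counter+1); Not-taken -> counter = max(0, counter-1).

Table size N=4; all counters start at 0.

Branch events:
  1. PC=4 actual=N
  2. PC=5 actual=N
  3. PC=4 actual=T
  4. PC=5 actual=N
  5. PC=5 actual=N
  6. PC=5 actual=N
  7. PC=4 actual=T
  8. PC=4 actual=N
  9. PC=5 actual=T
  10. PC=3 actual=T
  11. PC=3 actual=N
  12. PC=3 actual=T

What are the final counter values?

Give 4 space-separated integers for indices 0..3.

Answer: 1 1 0 1

Derivation:
Ev 1: PC=4 idx=0 pred=N actual=N -> ctr[0]=0
Ev 2: PC=5 idx=1 pred=N actual=N -> ctr[1]=0
Ev 3: PC=4 idx=0 pred=N actual=T -> ctr[0]=1
Ev 4: PC=5 idx=1 pred=N actual=N -> ctr[1]=0
Ev 5: PC=5 idx=1 pred=N actual=N -> ctr[1]=0
Ev 6: PC=5 idx=1 pred=N actual=N -> ctr[1]=0
Ev 7: PC=4 idx=0 pred=N actual=T -> ctr[0]=2
Ev 8: PC=4 idx=0 pred=T actual=N -> ctr[0]=1
Ev 9: PC=5 idx=1 pred=N actual=T -> ctr[1]=1
Ev 10: PC=3 idx=3 pred=N actual=T -> ctr[3]=1
Ev 11: PC=3 idx=3 pred=N actual=N -> ctr[3]=0
Ev 12: PC=3 idx=3 pred=N actual=T -> ctr[3]=1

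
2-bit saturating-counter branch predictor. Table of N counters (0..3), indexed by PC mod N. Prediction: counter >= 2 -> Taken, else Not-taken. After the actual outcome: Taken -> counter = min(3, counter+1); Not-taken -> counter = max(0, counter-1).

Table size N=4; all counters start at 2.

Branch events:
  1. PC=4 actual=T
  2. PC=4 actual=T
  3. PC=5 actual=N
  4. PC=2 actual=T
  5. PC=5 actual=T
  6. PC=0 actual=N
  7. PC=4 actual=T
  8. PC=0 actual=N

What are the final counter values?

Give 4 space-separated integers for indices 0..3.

Answer: 2 2 3 2

Derivation:
Ev 1: PC=4 idx=0 pred=T actual=T -> ctr[0]=3
Ev 2: PC=4 idx=0 pred=T actual=T -> ctr[0]=3
Ev 3: PC=5 idx=1 pred=T actual=N -> ctr[1]=1
Ev 4: PC=2 idx=2 pred=T actual=T -> ctr[2]=3
Ev 5: PC=5 idx=1 pred=N actual=T -> ctr[1]=2
Ev 6: PC=0 idx=0 pred=T actual=N -> ctr[0]=2
Ev 7: PC=4 idx=0 pred=T actual=T -> ctr[0]=3
Ev 8: PC=0 idx=0 pred=T actual=N -> ctr[0]=2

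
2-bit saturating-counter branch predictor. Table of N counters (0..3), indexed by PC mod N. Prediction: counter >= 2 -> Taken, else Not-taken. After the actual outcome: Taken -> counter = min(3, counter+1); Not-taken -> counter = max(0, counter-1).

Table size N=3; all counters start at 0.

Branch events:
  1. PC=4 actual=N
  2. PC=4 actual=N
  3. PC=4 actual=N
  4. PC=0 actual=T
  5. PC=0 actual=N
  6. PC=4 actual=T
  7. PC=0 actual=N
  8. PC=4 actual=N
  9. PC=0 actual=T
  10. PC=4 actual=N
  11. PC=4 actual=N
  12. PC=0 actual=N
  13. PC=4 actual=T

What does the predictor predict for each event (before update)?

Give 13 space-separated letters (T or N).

Answer: N N N N N N N N N N N N N

Derivation:
Ev 1: PC=4 idx=1 pred=N actual=N -> ctr[1]=0
Ev 2: PC=4 idx=1 pred=N actual=N -> ctr[1]=0
Ev 3: PC=4 idx=1 pred=N actual=N -> ctr[1]=0
Ev 4: PC=0 idx=0 pred=N actual=T -> ctr[0]=1
Ev 5: PC=0 idx=0 pred=N actual=N -> ctr[0]=0
Ev 6: PC=4 idx=1 pred=N actual=T -> ctr[1]=1
Ev 7: PC=0 idx=0 pred=N actual=N -> ctr[0]=0
Ev 8: PC=4 idx=1 pred=N actual=N -> ctr[1]=0
Ev 9: PC=0 idx=0 pred=N actual=T -> ctr[0]=1
Ev 10: PC=4 idx=1 pred=N actual=N -> ctr[1]=0
Ev 11: PC=4 idx=1 pred=N actual=N -> ctr[1]=0
Ev 12: PC=0 idx=0 pred=N actual=N -> ctr[0]=0
Ev 13: PC=4 idx=1 pred=N actual=T -> ctr[1]=1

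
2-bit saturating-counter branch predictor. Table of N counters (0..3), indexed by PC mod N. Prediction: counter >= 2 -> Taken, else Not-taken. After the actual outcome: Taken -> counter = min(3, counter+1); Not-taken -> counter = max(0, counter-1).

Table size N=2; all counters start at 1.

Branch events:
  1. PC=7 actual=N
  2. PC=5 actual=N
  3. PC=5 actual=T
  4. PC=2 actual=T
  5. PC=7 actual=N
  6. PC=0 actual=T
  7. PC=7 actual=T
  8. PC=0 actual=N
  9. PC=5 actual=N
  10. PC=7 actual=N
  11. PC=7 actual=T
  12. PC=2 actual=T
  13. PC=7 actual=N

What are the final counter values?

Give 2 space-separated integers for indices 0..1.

Ev 1: PC=7 idx=1 pred=N actual=N -> ctr[1]=0
Ev 2: PC=5 idx=1 pred=N actual=N -> ctr[1]=0
Ev 3: PC=5 idx=1 pred=N actual=T -> ctr[1]=1
Ev 4: PC=2 idx=0 pred=N actual=T -> ctr[0]=2
Ev 5: PC=7 idx=1 pred=N actual=N -> ctr[1]=0
Ev 6: PC=0 idx=0 pred=T actual=T -> ctr[0]=3
Ev 7: PC=7 idx=1 pred=N actual=T -> ctr[1]=1
Ev 8: PC=0 idx=0 pred=T actual=N -> ctr[0]=2
Ev 9: PC=5 idx=1 pred=N actual=N -> ctr[1]=0
Ev 10: PC=7 idx=1 pred=N actual=N -> ctr[1]=0
Ev 11: PC=7 idx=1 pred=N actual=T -> ctr[1]=1
Ev 12: PC=2 idx=0 pred=T actual=T -> ctr[0]=3
Ev 13: PC=7 idx=1 pred=N actual=N -> ctr[1]=0

Answer: 3 0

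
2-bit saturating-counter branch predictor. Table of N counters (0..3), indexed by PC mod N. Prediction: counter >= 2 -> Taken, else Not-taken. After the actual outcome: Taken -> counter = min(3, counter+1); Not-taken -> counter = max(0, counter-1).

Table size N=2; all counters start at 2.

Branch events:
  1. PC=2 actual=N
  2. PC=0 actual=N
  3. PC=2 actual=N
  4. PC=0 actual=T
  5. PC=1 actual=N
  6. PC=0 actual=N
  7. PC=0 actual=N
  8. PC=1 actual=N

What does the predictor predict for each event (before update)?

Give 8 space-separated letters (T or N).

Answer: T N N N T N N N

Derivation:
Ev 1: PC=2 idx=0 pred=T actual=N -> ctr[0]=1
Ev 2: PC=0 idx=0 pred=N actual=N -> ctr[0]=0
Ev 3: PC=2 idx=0 pred=N actual=N -> ctr[0]=0
Ev 4: PC=0 idx=0 pred=N actual=T -> ctr[0]=1
Ev 5: PC=1 idx=1 pred=T actual=N -> ctr[1]=1
Ev 6: PC=0 idx=0 pred=N actual=N -> ctr[0]=0
Ev 7: PC=0 idx=0 pred=N actual=N -> ctr[0]=0
Ev 8: PC=1 idx=1 pred=N actual=N -> ctr[1]=0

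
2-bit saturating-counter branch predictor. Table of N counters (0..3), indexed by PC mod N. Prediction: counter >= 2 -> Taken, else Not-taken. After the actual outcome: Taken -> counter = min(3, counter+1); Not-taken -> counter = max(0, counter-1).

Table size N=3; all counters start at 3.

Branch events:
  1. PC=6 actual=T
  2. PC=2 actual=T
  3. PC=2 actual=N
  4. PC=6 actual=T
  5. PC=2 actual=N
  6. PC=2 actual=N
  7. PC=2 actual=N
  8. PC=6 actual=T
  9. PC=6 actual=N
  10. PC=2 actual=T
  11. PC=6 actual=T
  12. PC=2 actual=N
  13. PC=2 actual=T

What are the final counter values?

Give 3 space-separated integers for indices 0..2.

Ev 1: PC=6 idx=0 pred=T actual=T -> ctr[0]=3
Ev 2: PC=2 idx=2 pred=T actual=T -> ctr[2]=3
Ev 3: PC=2 idx=2 pred=T actual=N -> ctr[2]=2
Ev 4: PC=6 idx=0 pred=T actual=T -> ctr[0]=3
Ev 5: PC=2 idx=2 pred=T actual=N -> ctr[2]=1
Ev 6: PC=2 idx=2 pred=N actual=N -> ctr[2]=0
Ev 7: PC=2 idx=2 pred=N actual=N -> ctr[2]=0
Ev 8: PC=6 idx=0 pred=T actual=T -> ctr[0]=3
Ev 9: PC=6 idx=0 pred=T actual=N -> ctr[0]=2
Ev 10: PC=2 idx=2 pred=N actual=T -> ctr[2]=1
Ev 11: PC=6 idx=0 pred=T actual=T -> ctr[0]=3
Ev 12: PC=2 idx=2 pred=N actual=N -> ctr[2]=0
Ev 13: PC=2 idx=2 pred=N actual=T -> ctr[2]=1

Answer: 3 3 1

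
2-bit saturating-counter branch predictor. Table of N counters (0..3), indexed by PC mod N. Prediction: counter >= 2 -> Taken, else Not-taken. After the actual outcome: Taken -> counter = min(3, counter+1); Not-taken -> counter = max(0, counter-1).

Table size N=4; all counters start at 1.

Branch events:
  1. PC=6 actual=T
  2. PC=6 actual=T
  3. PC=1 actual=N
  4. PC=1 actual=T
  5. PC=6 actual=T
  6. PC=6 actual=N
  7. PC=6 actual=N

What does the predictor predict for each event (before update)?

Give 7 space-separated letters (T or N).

Answer: N T N N T T T

Derivation:
Ev 1: PC=6 idx=2 pred=N actual=T -> ctr[2]=2
Ev 2: PC=6 idx=2 pred=T actual=T -> ctr[2]=3
Ev 3: PC=1 idx=1 pred=N actual=N -> ctr[1]=0
Ev 4: PC=1 idx=1 pred=N actual=T -> ctr[1]=1
Ev 5: PC=6 idx=2 pred=T actual=T -> ctr[2]=3
Ev 6: PC=6 idx=2 pred=T actual=N -> ctr[2]=2
Ev 7: PC=6 idx=2 pred=T actual=N -> ctr[2]=1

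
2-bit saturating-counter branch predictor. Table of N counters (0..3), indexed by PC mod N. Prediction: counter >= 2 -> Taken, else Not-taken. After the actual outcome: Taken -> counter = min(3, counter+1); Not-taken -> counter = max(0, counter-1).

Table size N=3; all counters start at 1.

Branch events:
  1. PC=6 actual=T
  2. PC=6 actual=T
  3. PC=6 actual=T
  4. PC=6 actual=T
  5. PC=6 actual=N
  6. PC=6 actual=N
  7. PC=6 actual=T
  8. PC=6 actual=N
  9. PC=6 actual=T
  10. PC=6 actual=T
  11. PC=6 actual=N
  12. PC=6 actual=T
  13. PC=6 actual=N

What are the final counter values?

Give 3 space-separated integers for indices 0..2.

Ev 1: PC=6 idx=0 pred=N actual=T -> ctr[0]=2
Ev 2: PC=6 idx=0 pred=T actual=T -> ctr[0]=3
Ev 3: PC=6 idx=0 pred=T actual=T -> ctr[0]=3
Ev 4: PC=6 idx=0 pred=T actual=T -> ctr[0]=3
Ev 5: PC=6 idx=0 pred=T actual=N -> ctr[0]=2
Ev 6: PC=6 idx=0 pred=T actual=N -> ctr[0]=1
Ev 7: PC=6 idx=0 pred=N actual=T -> ctr[0]=2
Ev 8: PC=6 idx=0 pred=T actual=N -> ctr[0]=1
Ev 9: PC=6 idx=0 pred=N actual=T -> ctr[0]=2
Ev 10: PC=6 idx=0 pred=T actual=T -> ctr[0]=3
Ev 11: PC=6 idx=0 pred=T actual=N -> ctr[0]=2
Ev 12: PC=6 idx=0 pred=T actual=T -> ctr[0]=3
Ev 13: PC=6 idx=0 pred=T actual=N -> ctr[0]=2

Answer: 2 1 1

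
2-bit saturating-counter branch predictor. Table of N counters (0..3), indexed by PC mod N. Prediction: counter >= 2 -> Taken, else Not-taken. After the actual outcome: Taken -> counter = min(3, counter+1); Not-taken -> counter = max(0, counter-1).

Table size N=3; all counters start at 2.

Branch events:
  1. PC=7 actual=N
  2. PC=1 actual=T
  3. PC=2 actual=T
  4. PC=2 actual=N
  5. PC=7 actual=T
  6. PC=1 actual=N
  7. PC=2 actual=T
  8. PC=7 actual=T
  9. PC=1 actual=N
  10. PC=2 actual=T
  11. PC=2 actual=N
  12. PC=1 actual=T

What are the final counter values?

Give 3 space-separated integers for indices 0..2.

Answer: 2 3 2

Derivation:
Ev 1: PC=7 idx=1 pred=T actual=N -> ctr[1]=1
Ev 2: PC=1 idx=1 pred=N actual=T -> ctr[1]=2
Ev 3: PC=2 idx=2 pred=T actual=T -> ctr[2]=3
Ev 4: PC=2 idx=2 pred=T actual=N -> ctr[2]=2
Ev 5: PC=7 idx=1 pred=T actual=T -> ctr[1]=3
Ev 6: PC=1 idx=1 pred=T actual=N -> ctr[1]=2
Ev 7: PC=2 idx=2 pred=T actual=T -> ctr[2]=3
Ev 8: PC=7 idx=1 pred=T actual=T -> ctr[1]=3
Ev 9: PC=1 idx=1 pred=T actual=N -> ctr[1]=2
Ev 10: PC=2 idx=2 pred=T actual=T -> ctr[2]=3
Ev 11: PC=2 idx=2 pred=T actual=N -> ctr[2]=2
Ev 12: PC=1 idx=1 pred=T actual=T -> ctr[1]=3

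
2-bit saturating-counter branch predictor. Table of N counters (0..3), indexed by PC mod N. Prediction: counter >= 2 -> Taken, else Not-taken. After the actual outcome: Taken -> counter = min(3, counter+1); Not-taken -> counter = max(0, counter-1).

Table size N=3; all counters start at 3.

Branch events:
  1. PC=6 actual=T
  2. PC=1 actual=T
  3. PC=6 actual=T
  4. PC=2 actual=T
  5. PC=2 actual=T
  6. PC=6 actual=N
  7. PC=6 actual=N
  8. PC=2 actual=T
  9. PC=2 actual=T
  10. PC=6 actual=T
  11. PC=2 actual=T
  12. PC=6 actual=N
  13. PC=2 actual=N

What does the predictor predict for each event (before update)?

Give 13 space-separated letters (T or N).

Answer: T T T T T T T T T N T T T

Derivation:
Ev 1: PC=6 idx=0 pred=T actual=T -> ctr[0]=3
Ev 2: PC=1 idx=1 pred=T actual=T -> ctr[1]=3
Ev 3: PC=6 idx=0 pred=T actual=T -> ctr[0]=3
Ev 4: PC=2 idx=2 pred=T actual=T -> ctr[2]=3
Ev 5: PC=2 idx=2 pred=T actual=T -> ctr[2]=3
Ev 6: PC=6 idx=0 pred=T actual=N -> ctr[0]=2
Ev 7: PC=6 idx=0 pred=T actual=N -> ctr[0]=1
Ev 8: PC=2 idx=2 pred=T actual=T -> ctr[2]=3
Ev 9: PC=2 idx=2 pred=T actual=T -> ctr[2]=3
Ev 10: PC=6 idx=0 pred=N actual=T -> ctr[0]=2
Ev 11: PC=2 idx=2 pred=T actual=T -> ctr[2]=3
Ev 12: PC=6 idx=0 pred=T actual=N -> ctr[0]=1
Ev 13: PC=2 idx=2 pred=T actual=N -> ctr[2]=2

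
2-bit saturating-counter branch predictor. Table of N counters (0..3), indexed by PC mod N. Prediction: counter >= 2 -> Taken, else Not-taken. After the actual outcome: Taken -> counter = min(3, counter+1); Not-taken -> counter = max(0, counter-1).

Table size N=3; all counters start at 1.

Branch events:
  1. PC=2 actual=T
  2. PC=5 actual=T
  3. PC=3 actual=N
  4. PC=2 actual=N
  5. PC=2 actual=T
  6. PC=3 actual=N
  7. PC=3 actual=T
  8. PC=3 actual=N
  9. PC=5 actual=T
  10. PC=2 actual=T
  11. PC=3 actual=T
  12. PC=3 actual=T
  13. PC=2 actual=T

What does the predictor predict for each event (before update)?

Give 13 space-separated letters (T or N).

Ev 1: PC=2 idx=2 pred=N actual=T -> ctr[2]=2
Ev 2: PC=5 idx=2 pred=T actual=T -> ctr[2]=3
Ev 3: PC=3 idx=0 pred=N actual=N -> ctr[0]=0
Ev 4: PC=2 idx=2 pred=T actual=N -> ctr[2]=2
Ev 5: PC=2 idx=2 pred=T actual=T -> ctr[2]=3
Ev 6: PC=3 idx=0 pred=N actual=N -> ctr[0]=0
Ev 7: PC=3 idx=0 pred=N actual=T -> ctr[0]=1
Ev 8: PC=3 idx=0 pred=N actual=N -> ctr[0]=0
Ev 9: PC=5 idx=2 pred=T actual=T -> ctr[2]=3
Ev 10: PC=2 idx=2 pred=T actual=T -> ctr[2]=3
Ev 11: PC=3 idx=0 pred=N actual=T -> ctr[0]=1
Ev 12: PC=3 idx=0 pred=N actual=T -> ctr[0]=2
Ev 13: PC=2 idx=2 pred=T actual=T -> ctr[2]=3

Answer: N T N T T N N N T T N N T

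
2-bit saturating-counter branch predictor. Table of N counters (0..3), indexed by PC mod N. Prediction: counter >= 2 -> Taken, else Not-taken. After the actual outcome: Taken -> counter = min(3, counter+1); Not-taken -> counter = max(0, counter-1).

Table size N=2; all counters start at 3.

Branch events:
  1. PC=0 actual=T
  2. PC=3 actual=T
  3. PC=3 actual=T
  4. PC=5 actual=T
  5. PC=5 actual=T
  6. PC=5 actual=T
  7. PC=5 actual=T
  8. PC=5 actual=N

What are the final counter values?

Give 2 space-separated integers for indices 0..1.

Answer: 3 2

Derivation:
Ev 1: PC=0 idx=0 pred=T actual=T -> ctr[0]=3
Ev 2: PC=3 idx=1 pred=T actual=T -> ctr[1]=3
Ev 3: PC=3 idx=1 pred=T actual=T -> ctr[1]=3
Ev 4: PC=5 idx=1 pred=T actual=T -> ctr[1]=3
Ev 5: PC=5 idx=1 pred=T actual=T -> ctr[1]=3
Ev 6: PC=5 idx=1 pred=T actual=T -> ctr[1]=3
Ev 7: PC=5 idx=1 pred=T actual=T -> ctr[1]=3
Ev 8: PC=5 idx=1 pred=T actual=N -> ctr[1]=2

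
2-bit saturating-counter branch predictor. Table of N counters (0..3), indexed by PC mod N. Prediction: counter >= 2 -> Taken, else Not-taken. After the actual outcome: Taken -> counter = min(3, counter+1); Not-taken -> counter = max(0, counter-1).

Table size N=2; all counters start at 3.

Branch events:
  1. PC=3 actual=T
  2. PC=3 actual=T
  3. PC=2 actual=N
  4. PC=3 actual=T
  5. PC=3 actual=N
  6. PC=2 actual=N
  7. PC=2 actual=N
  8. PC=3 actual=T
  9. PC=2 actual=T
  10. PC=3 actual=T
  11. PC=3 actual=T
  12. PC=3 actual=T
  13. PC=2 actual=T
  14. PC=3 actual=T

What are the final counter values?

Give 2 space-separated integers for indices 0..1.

Answer: 2 3

Derivation:
Ev 1: PC=3 idx=1 pred=T actual=T -> ctr[1]=3
Ev 2: PC=3 idx=1 pred=T actual=T -> ctr[1]=3
Ev 3: PC=2 idx=0 pred=T actual=N -> ctr[0]=2
Ev 4: PC=3 idx=1 pred=T actual=T -> ctr[1]=3
Ev 5: PC=3 idx=1 pred=T actual=N -> ctr[1]=2
Ev 6: PC=2 idx=0 pred=T actual=N -> ctr[0]=1
Ev 7: PC=2 idx=0 pred=N actual=N -> ctr[0]=0
Ev 8: PC=3 idx=1 pred=T actual=T -> ctr[1]=3
Ev 9: PC=2 idx=0 pred=N actual=T -> ctr[0]=1
Ev 10: PC=3 idx=1 pred=T actual=T -> ctr[1]=3
Ev 11: PC=3 idx=1 pred=T actual=T -> ctr[1]=3
Ev 12: PC=3 idx=1 pred=T actual=T -> ctr[1]=3
Ev 13: PC=2 idx=0 pred=N actual=T -> ctr[0]=2
Ev 14: PC=3 idx=1 pred=T actual=T -> ctr[1]=3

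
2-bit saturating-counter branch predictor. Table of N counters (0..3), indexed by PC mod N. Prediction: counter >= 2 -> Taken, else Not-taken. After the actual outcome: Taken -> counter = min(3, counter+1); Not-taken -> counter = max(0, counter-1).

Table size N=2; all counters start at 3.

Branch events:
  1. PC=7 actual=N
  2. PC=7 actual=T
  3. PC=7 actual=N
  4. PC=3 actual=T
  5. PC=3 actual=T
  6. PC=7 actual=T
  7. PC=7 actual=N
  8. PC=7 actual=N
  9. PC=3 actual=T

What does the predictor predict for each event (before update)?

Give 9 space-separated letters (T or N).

Answer: T T T T T T T T N

Derivation:
Ev 1: PC=7 idx=1 pred=T actual=N -> ctr[1]=2
Ev 2: PC=7 idx=1 pred=T actual=T -> ctr[1]=3
Ev 3: PC=7 idx=1 pred=T actual=N -> ctr[1]=2
Ev 4: PC=3 idx=1 pred=T actual=T -> ctr[1]=3
Ev 5: PC=3 idx=1 pred=T actual=T -> ctr[1]=3
Ev 6: PC=7 idx=1 pred=T actual=T -> ctr[1]=3
Ev 7: PC=7 idx=1 pred=T actual=N -> ctr[1]=2
Ev 8: PC=7 idx=1 pred=T actual=N -> ctr[1]=1
Ev 9: PC=3 idx=1 pred=N actual=T -> ctr[1]=2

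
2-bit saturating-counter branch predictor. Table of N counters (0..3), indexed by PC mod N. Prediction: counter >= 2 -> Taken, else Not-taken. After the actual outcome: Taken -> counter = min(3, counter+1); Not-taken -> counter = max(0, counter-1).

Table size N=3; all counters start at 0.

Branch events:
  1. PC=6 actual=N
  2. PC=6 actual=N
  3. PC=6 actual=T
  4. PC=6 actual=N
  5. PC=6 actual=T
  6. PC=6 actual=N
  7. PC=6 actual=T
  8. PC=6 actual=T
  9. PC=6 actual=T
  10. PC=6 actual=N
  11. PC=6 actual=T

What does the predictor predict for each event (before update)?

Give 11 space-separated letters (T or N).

Ev 1: PC=6 idx=0 pred=N actual=N -> ctr[0]=0
Ev 2: PC=6 idx=0 pred=N actual=N -> ctr[0]=0
Ev 3: PC=6 idx=0 pred=N actual=T -> ctr[0]=1
Ev 4: PC=6 idx=0 pred=N actual=N -> ctr[0]=0
Ev 5: PC=6 idx=0 pred=N actual=T -> ctr[0]=1
Ev 6: PC=6 idx=0 pred=N actual=N -> ctr[0]=0
Ev 7: PC=6 idx=0 pred=N actual=T -> ctr[0]=1
Ev 8: PC=6 idx=0 pred=N actual=T -> ctr[0]=2
Ev 9: PC=6 idx=0 pred=T actual=T -> ctr[0]=3
Ev 10: PC=6 idx=0 pred=T actual=N -> ctr[0]=2
Ev 11: PC=6 idx=0 pred=T actual=T -> ctr[0]=3

Answer: N N N N N N N N T T T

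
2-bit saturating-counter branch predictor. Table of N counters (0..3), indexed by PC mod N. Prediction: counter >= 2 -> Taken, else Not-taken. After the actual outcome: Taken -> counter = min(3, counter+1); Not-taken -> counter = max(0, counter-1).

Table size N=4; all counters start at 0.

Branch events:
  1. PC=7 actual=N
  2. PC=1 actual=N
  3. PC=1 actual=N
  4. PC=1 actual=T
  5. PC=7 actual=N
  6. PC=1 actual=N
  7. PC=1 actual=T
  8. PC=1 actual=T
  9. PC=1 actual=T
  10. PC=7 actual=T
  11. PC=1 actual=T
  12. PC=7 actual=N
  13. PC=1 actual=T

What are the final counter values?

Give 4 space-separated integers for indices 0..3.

Ev 1: PC=7 idx=3 pred=N actual=N -> ctr[3]=0
Ev 2: PC=1 idx=1 pred=N actual=N -> ctr[1]=0
Ev 3: PC=1 idx=1 pred=N actual=N -> ctr[1]=0
Ev 4: PC=1 idx=1 pred=N actual=T -> ctr[1]=1
Ev 5: PC=7 idx=3 pred=N actual=N -> ctr[3]=0
Ev 6: PC=1 idx=1 pred=N actual=N -> ctr[1]=0
Ev 7: PC=1 idx=1 pred=N actual=T -> ctr[1]=1
Ev 8: PC=1 idx=1 pred=N actual=T -> ctr[1]=2
Ev 9: PC=1 idx=1 pred=T actual=T -> ctr[1]=3
Ev 10: PC=7 idx=3 pred=N actual=T -> ctr[3]=1
Ev 11: PC=1 idx=1 pred=T actual=T -> ctr[1]=3
Ev 12: PC=7 idx=3 pred=N actual=N -> ctr[3]=0
Ev 13: PC=1 idx=1 pred=T actual=T -> ctr[1]=3

Answer: 0 3 0 0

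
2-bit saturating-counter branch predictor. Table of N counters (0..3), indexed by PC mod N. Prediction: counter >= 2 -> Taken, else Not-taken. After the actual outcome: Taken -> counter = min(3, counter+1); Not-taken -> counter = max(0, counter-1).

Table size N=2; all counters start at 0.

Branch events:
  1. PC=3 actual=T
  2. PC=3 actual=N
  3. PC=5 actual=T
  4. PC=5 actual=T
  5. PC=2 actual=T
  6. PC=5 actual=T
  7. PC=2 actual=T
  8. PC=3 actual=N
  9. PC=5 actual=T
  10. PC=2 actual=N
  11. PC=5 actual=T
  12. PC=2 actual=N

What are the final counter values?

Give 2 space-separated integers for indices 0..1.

Answer: 0 3

Derivation:
Ev 1: PC=3 idx=1 pred=N actual=T -> ctr[1]=1
Ev 2: PC=3 idx=1 pred=N actual=N -> ctr[1]=0
Ev 3: PC=5 idx=1 pred=N actual=T -> ctr[1]=1
Ev 4: PC=5 idx=1 pred=N actual=T -> ctr[1]=2
Ev 5: PC=2 idx=0 pred=N actual=T -> ctr[0]=1
Ev 6: PC=5 idx=1 pred=T actual=T -> ctr[1]=3
Ev 7: PC=2 idx=0 pred=N actual=T -> ctr[0]=2
Ev 8: PC=3 idx=1 pred=T actual=N -> ctr[1]=2
Ev 9: PC=5 idx=1 pred=T actual=T -> ctr[1]=3
Ev 10: PC=2 idx=0 pred=T actual=N -> ctr[0]=1
Ev 11: PC=5 idx=1 pred=T actual=T -> ctr[1]=3
Ev 12: PC=2 idx=0 pred=N actual=N -> ctr[0]=0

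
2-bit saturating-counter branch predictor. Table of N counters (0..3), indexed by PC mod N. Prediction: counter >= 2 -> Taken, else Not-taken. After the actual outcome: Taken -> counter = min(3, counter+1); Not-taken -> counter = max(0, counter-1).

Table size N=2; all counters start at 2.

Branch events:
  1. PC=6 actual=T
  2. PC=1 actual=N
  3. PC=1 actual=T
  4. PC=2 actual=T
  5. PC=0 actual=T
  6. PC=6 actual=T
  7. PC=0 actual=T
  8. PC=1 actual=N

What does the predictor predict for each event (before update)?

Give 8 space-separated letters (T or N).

Ev 1: PC=6 idx=0 pred=T actual=T -> ctr[0]=3
Ev 2: PC=1 idx=1 pred=T actual=N -> ctr[1]=1
Ev 3: PC=1 idx=1 pred=N actual=T -> ctr[1]=2
Ev 4: PC=2 idx=0 pred=T actual=T -> ctr[0]=3
Ev 5: PC=0 idx=0 pred=T actual=T -> ctr[0]=3
Ev 6: PC=6 idx=0 pred=T actual=T -> ctr[0]=3
Ev 7: PC=0 idx=0 pred=T actual=T -> ctr[0]=3
Ev 8: PC=1 idx=1 pred=T actual=N -> ctr[1]=1

Answer: T T N T T T T T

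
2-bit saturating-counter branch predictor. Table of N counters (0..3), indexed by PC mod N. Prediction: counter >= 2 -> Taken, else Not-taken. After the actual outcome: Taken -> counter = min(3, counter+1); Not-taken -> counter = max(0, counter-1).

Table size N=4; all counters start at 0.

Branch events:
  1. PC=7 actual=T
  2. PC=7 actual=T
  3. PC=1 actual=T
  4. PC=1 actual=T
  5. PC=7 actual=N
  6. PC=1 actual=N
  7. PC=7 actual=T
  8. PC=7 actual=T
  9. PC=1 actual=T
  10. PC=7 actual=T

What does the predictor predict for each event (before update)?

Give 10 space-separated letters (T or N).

Ev 1: PC=7 idx=3 pred=N actual=T -> ctr[3]=1
Ev 2: PC=7 idx=3 pred=N actual=T -> ctr[3]=2
Ev 3: PC=1 idx=1 pred=N actual=T -> ctr[1]=1
Ev 4: PC=1 idx=1 pred=N actual=T -> ctr[1]=2
Ev 5: PC=7 idx=3 pred=T actual=N -> ctr[3]=1
Ev 6: PC=1 idx=1 pred=T actual=N -> ctr[1]=1
Ev 7: PC=7 idx=3 pred=N actual=T -> ctr[3]=2
Ev 8: PC=7 idx=3 pred=T actual=T -> ctr[3]=3
Ev 9: PC=1 idx=1 pred=N actual=T -> ctr[1]=2
Ev 10: PC=7 idx=3 pred=T actual=T -> ctr[3]=3

Answer: N N N N T T N T N T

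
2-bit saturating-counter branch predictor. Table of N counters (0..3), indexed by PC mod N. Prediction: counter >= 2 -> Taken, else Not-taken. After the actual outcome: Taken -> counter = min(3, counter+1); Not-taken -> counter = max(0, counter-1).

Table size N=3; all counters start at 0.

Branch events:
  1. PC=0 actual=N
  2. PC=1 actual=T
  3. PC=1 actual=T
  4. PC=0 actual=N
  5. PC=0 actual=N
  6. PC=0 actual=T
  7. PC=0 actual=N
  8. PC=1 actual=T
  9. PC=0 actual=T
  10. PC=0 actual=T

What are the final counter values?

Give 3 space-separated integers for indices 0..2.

Answer: 2 3 0

Derivation:
Ev 1: PC=0 idx=0 pred=N actual=N -> ctr[0]=0
Ev 2: PC=1 idx=1 pred=N actual=T -> ctr[1]=1
Ev 3: PC=1 idx=1 pred=N actual=T -> ctr[1]=2
Ev 4: PC=0 idx=0 pred=N actual=N -> ctr[0]=0
Ev 5: PC=0 idx=0 pred=N actual=N -> ctr[0]=0
Ev 6: PC=0 idx=0 pred=N actual=T -> ctr[0]=1
Ev 7: PC=0 idx=0 pred=N actual=N -> ctr[0]=0
Ev 8: PC=1 idx=1 pred=T actual=T -> ctr[1]=3
Ev 9: PC=0 idx=0 pred=N actual=T -> ctr[0]=1
Ev 10: PC=0 idx=0 pred=N actual=T -> ctr[0]=2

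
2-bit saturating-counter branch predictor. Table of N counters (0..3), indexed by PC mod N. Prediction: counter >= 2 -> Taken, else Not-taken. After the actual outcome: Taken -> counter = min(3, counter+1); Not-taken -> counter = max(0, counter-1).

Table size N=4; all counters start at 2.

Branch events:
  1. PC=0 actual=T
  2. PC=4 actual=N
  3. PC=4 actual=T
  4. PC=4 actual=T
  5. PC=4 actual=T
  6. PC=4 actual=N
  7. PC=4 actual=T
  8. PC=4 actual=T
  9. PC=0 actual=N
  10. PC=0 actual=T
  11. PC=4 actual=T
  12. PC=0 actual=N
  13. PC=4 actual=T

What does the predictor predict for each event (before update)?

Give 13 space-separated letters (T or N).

Answer: T T T T T T T T T T T T T

Derivation:
Ev 1: PC=0 idx=0 pred=T actual=T -> ctr[0]=3
Ev 2: PC=4 idx=0 pred=T actual=N -> ctr[0]=2
Ev 3: PC=4 idx=0 pred=T actual=T -> ctr[0]=3
Ev 4: PC=4 idx=0 pred=T actual=T -> ctr[0]=3
Ev 5: PC=4 idx=0 pred=T actual=T -> ctr[0]=3
Ev 6: PC=4 idx=0 pred=T actual=N -> ctr[0]=2
Ev 7: PC=4 idx=0 pred=T actual=T -> ctr[0]=3
Ev 8: PC=4 idx=0 pred=T actual=T -> ctr[0]=3
Ev 9: PC=0 idx=0 pred=T actual=N -> ctr[0]=2
Ev 10: PC=0 idx=0 pred=T actual=T -> ctr[0]=3
Ev 11: PC=4 idx=0 pred=T actual=T -> ctr[0]=3
Ev 12: PC=0 idx=0 pred=T actual=N -> ctr[0]=2
Ev 13: PC=4 idx=0 pred=T actual=T -> ctr[0]=3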